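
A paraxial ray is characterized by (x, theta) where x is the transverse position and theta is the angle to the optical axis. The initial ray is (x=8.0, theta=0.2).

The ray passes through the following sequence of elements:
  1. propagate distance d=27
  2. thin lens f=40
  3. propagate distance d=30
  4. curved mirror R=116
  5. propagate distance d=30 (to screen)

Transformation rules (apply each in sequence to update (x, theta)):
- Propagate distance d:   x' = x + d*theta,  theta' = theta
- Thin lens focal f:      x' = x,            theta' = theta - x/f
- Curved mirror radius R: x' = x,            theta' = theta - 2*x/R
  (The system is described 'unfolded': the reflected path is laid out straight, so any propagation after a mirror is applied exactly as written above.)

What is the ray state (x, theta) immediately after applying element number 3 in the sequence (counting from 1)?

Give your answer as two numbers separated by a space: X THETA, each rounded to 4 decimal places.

Initial: x=8.0000 theta=0.2000
After 1 (propagate distance d=27): x=13.4000 theta=0.2000
After 2 (thin lens f=40): x=13.4000 theta=-0.1350
After 3 (propagate distance d=30): x=9.3500 theta=-0.1350
Rounded to 4 decimal places: x = 9.3500, theta = -0.1350

Answer: 9.3500 -0.1350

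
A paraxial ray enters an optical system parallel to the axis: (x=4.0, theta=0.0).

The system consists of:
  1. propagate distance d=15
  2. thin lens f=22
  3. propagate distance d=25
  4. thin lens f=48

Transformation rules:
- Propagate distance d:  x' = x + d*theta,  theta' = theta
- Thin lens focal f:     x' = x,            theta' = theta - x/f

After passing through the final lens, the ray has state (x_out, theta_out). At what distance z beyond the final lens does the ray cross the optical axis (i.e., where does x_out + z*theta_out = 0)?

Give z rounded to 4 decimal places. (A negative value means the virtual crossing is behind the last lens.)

Initial: x=4.0000 theta=0.0000
After 1 (propagate distance d=15): x=4.0000 theta=0.0000
After 2 (thin lens f=22): x=4.0000 theta=-2/11 (≈-0.1818)
After 3 (propagate distance d=25): x=-6/11 (≈-0.5455) theta=-2/11 (≈-0.1818)
After 4 (thin lens f=48): x=-6/11 (≈-0.5455) theta=-15/88 (≈-0.1705)
z_focus = -x_out/theta_out = -(-6/11)/(-15/88) = -3.2000
Rounded to 4 decimal places: z = -3.2000

Answer: -3.2000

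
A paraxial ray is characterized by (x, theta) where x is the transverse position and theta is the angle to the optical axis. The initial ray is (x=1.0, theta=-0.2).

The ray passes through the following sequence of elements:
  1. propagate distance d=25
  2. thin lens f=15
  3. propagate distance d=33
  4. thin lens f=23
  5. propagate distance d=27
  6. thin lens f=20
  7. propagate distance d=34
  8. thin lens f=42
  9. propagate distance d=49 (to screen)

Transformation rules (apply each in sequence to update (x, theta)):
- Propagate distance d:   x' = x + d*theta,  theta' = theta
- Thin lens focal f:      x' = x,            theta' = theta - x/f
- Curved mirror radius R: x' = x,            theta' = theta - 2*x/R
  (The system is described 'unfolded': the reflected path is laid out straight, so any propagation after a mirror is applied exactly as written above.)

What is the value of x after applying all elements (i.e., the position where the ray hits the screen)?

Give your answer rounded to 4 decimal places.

Initial: x=1.0000 theta=-0.2000
After 1 (propagate distance d=25): x=-4.0000 theta=-0.2000
After 2 (thin lens f=15): x=-4.0000 theta=1/15 (≈0.0667)
After 3 (propagate distance d=33): x=-1.8000 theta=1/15 (≈0.0667)
After 4 (thin lens f=23): x=-1.8000 theta=10/69 (≈0.1449)
After 5 (propagate distance d=27): x=243/115 (≈2.1130) theta=10/69 (≈0.1449)
After 6 (thin lens f=20): x=243/115 (≈2.1130) theta=271/6900 (≈0.0393)
After 7 (propagate distance d=34): x=11897/3450 (≈3.4484) theta=271/6900 (≈0.0393)
After 8 (thin lens f=42): x=11897/3450 (≈3.4484) theta=-3103/72450 (≈-0.0428)
After 9 (propagate distance d=49 (to screen)): x=1397/1035 (≈1.3498) theta=-3103/72450 (≈-0.0428)
Rounded to 4 decimal places: x = 1.3498

Answer: 1.3498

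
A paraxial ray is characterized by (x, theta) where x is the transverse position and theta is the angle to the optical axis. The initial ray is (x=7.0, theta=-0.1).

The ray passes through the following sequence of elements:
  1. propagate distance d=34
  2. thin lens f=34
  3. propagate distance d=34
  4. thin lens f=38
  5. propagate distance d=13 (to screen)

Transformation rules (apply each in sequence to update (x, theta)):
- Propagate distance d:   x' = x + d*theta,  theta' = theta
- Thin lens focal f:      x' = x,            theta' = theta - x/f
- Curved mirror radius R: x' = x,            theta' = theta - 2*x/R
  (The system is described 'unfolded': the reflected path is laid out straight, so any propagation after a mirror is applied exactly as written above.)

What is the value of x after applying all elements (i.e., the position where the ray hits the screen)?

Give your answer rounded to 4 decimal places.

Initial: x=7.0000 theta=-0.1000
After 1 (propagate distance d=34): x=3.6000 theta=-0.1000
After 2 (thin lens f=34): x=3.6000 theta=-7/34 (≈-0.2059)
After 3 (propagate distance d=34): x=-3.4000 theta=-7/34 (≈-0.2059)
After 4 (thin lens f=38): x=-3.4000 theta=-188/1615 (≈-0.1164)
After 5 (propagate distance d=13 (to screen)): x=-1587/323 (≈-4.9133) theta=-188/1615 (≈-0.1164)
Rounded to 4 decimal places: x = -4.9133

Answer: -4.9133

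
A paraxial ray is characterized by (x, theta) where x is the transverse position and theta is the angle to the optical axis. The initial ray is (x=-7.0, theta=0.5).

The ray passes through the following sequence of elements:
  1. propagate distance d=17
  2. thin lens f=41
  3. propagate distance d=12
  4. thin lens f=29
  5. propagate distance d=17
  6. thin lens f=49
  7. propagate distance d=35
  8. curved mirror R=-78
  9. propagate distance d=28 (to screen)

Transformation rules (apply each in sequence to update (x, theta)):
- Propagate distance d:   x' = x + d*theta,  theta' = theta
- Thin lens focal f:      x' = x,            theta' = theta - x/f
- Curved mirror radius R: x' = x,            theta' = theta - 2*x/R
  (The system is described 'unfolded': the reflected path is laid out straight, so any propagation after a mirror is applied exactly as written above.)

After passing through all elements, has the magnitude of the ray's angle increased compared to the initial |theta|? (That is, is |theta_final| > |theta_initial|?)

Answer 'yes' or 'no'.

Initial: x=-7.0000 theta=0.5000
After 1 (propagate distance d=17): x=1.5000 theta=0.5000
After 2 (thin lens f=41): x=1.5000 theta=19/41 (≈0.4634)
After 3 (propagate distance d=12): x=579/82 (≈7.0610) theta=19/41 (≈0.4634)
After 4 (thin lens f=29): x=579/82 (≈7.0610) theta=523/2378 (≈0.2199)
After 5 (propagate distance d=17): x=12841/1189 (≈10.7998) theta=523/2378 (≈0.2199)
After 6 (thin lens f=49): x=12841/1189 (≈10.7998) theta=-55/116522 (≈-0.0005)
After 7 (propagate distance d=35): x=179499/16646 (≈10.7833) theta=-55/116522 (≈-0.0005)
After 8 (curved mirror R=-78): x=179499/16646 (≈10.7833) theta=209058/757393 (≈0.2760)
After 9 (propagate distance d=28 (to screen)): x=4005951/216398 (≈18.5120) theta=209058/757393 (≈0.2760)
|theta_initial|=0.5000 |theta_final|=209058/757393 (≈0.2760) -> not increased

Answer: no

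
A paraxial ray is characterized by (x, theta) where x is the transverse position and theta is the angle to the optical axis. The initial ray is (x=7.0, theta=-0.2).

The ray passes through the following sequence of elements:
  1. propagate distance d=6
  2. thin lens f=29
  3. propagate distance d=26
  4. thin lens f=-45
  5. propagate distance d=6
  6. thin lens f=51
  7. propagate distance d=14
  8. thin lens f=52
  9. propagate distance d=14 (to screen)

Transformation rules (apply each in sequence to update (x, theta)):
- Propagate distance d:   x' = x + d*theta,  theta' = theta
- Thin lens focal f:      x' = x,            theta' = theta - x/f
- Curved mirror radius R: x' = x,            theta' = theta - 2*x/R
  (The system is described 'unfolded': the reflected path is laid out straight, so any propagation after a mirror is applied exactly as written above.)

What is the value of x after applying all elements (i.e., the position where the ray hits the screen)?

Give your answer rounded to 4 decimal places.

Answer: -14.1156

Derivation:
Initial: x=7.0000 theta=-0.2000
After 1 (propagate distance d=6): x=5.8000 theta=-0.2000
After 2 (thin lens f=29): x=5.8000 theta=-0.4000
After 3 (propagate distance d=26): x=-4.6000 theta=-0.4000
After 4 (thin lens f=-45): x=-4.6000 theta=-113/225 (≈-0.5022)
After 5 (propagate distance d=6): x=-571/75 (≈-7.6133) theta=-113/225 (≈-0.5022)
After 6 (thin lens f=51): x=-571/75 (≈-7.6133) theta=-6/17 (≈-0.3529)
After 7 (propagate distance d=14): x=-16007/1275 (≈-12.5545) theta=-6/17 (≈-0.3529)
After 8 (thin lens f=52): x=-16007/1275 (≈-12.5545) theta=-7393/66300 (≈-0.1115)
After 9 (propagate distance d=14 (to screen)): x=-467933/33150 (≈-14.1156) theta=-7393/66300 (≈-0.1115)
Rounded to 4 decimal places: x = -14.1156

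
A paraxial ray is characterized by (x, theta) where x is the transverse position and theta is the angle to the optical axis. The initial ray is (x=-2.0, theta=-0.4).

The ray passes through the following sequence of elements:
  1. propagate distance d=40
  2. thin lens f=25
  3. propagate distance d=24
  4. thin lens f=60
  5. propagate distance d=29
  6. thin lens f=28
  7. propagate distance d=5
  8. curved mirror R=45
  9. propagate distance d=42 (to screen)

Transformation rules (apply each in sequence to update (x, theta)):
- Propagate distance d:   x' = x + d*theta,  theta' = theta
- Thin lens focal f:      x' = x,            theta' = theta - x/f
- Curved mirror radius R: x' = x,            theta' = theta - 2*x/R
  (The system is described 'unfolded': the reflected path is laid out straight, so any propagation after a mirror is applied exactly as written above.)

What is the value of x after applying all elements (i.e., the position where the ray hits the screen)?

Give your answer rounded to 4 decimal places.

Initial: x=-2.0000 theta=-0.4000
After 1 (propagate distance d=40): x=-18.0000 theta=-0.4000
After 2 (thin lens f=25): x=-18.0000 theta=0.3200
After 3 (propagate distance d=24): x=-10.3200 theta=0.3200
After 4 (thin lens f=60): x=-10.3200 theta=0.4920
After 5 (propagate distance d=29): x=3.9480 theta=0.4920
After 6 (thin lens f=28): x=3.9480 theta=0.3510
After 7 (propagate distance d=5): x=5.7030 theta=0.3510
After 8 (curved mirror R=45): x=5.7030 theta=1463/15000 (≈0.0975)
After 9 (propagate distance d=42 (to screen)): x=9.7994 theta=1463/15000 (≈0.0975)
Rounded to 4 decimal places: x = 9.7994

Answer: 9.7994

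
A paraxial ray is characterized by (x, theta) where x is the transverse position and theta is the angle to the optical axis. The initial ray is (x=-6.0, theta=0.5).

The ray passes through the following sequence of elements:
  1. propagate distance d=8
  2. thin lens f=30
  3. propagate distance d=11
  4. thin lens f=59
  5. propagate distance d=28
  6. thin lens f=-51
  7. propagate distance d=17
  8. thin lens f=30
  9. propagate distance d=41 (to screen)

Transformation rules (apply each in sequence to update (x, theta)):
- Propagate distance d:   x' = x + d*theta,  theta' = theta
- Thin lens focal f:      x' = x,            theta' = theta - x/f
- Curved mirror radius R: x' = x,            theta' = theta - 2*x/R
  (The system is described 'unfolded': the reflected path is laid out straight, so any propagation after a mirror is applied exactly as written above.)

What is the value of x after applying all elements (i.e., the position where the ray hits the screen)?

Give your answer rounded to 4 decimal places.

Initial: x=-6.0000 theta=0.5000
After 1 (propagate distance d=8): x=-2.0000 theta=0.5000
After 2 (thin lens f=30): x=-2.0000 theta=17/30 (≈0.5667)
After 3 (propagate distance d=11): x=127/30 (≈4.2333) theta=17/30 (≈0.5667)
After 4 (thin lens f=59): x=127/30 (≈4.2333) theta=146/295 (≈0.4949)
After 5 (propagate distance d=28): x=32021/1770 (≈18.0910) theta=146/295 (≈0.4949)
After 6 (thin lens f=-51): x=32021/1770 (≈18.0910) theta=76697/90270 (≈0.8496)
After 7 (propagate distance d=17): x=17276/531 (≈32.5348) theta=76697/90270 (≈0.8496)
After 8 (thin lens f=30): x=17276/531 (≈32.5348) theta=-63601/270810 (≈-0.2349)
After 9 (propagate distance d=41 (to screen)): x=6203119/270810 (≈22.9058) theta=-63601/270810 (≈-0.2349)
Rounded to 4 decimal places: x = 22.9058

Answer: 22.9058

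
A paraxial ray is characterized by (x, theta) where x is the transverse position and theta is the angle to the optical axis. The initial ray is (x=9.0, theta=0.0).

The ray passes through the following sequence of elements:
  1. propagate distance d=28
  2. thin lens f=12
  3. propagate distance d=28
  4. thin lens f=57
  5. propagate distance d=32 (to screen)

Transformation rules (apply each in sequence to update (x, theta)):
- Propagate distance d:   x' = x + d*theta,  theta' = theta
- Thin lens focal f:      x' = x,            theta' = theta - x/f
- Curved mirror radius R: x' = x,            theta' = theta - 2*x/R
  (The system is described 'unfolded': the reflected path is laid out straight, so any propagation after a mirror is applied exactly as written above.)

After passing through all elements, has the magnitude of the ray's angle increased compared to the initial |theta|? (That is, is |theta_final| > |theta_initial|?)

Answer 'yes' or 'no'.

Initial: x=9.0000 theta=0.0000
After 1 (propagate distance d=28): x=9.0000 theta=0.0000
After 2 (thin lens f=12): x=9.0000 theta=-0.7500
After 3 (propagate distance d=28): x=-12.0000 theta=-0.7500
After 4 (thin lens f=57): x=-12.0000 theta=-41/76 (≈-0.5395)
After 5 (propagate distance d=32 (to screen)): x=-556/19 (≈-29.2632) theta=-41/76 (≈-0.5395)
|theta_initial|=0.0000 |theta_final|=41/76 (≈0.5395) -> increased

Answer: yes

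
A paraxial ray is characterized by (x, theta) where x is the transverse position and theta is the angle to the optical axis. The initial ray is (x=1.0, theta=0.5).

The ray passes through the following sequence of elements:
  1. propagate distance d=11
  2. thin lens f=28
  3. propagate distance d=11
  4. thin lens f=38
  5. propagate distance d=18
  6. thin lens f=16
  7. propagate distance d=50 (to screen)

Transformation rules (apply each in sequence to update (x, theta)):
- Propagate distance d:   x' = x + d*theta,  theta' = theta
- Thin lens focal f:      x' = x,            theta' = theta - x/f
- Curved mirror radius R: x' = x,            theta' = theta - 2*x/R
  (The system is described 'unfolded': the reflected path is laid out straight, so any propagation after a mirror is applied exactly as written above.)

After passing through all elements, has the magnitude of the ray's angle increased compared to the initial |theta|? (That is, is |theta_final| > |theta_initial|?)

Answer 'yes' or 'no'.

Answer: yes

Derivation:
Initial: x=1.0000 theta=0.5000
After 1 (propagate distance d=11): x=6.5000 theta=0.5000
After 2 (thin lens f=28): x=6.5000 theta=15/56 (≈0.2679)
After 3 (propagate distance d=11): x=529/56 (≈9.4464) theta=15/56 (≈0.2679)
After 4 (thin lens f=38): x=529/56 (≈9.4464) theta=41/2128 (≈0.0193)
After 5 (propagate distance d=18): x=2605/266 (≈9.7932) theta=41/2128 (≈0.0193)
After 6 (thin lens f=16): x=2605/266 (≈9.7932) theta=-2523/4256 (≈-0.5928)
After 7 (propagate distance d=50 (to screen)): x=-42235/2128 (≈-19.8473) theta=-2523/4256 (≈-0.5928)
|theta_initial|=0.5000 |theta_final|=2523/4256 (≈0.5928) -> increased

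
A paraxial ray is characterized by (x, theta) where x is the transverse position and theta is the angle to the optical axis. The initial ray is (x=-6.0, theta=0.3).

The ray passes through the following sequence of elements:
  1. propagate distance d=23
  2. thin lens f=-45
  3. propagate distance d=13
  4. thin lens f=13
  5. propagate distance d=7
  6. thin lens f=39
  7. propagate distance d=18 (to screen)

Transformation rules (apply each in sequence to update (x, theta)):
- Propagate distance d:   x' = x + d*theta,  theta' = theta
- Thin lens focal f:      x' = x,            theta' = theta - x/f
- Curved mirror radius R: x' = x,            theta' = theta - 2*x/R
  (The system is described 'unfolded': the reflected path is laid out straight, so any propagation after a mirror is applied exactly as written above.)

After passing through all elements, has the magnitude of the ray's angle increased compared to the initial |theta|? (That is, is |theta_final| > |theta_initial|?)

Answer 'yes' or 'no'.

Answer: no

Derivation:
Initial: x=-6.0000 theta=0.3000
After 1 (propagate distance d=23): x=0.9000 theta=0.3000
After 2 (thin lens f=-45): x=0.9000 theta=0.3200
After 3 (propagate distance d=13): x=5.0600 theta=0.3200
After 4 (thin lens f=13): x=5.0600 theta=-9/130 (≈-0.0692)
After 5 (propagate distance d=7): x=1487/325 (≈4.5754) theta=-9/130 (≈-0.0692)
After 6 (thin lens f=39): x=1487/325 (≈4.5754) theta=-4729/25350 (≈-0.1865)
After 7 (propagate distance d=18 (to screen)): x=5144/4225 (≈1.2175) theta=-4729/25350 (≈-0.1865)
|theta_initial|=0.3000 |theta_final|=4729/25350 (≈0.1865) -> not increased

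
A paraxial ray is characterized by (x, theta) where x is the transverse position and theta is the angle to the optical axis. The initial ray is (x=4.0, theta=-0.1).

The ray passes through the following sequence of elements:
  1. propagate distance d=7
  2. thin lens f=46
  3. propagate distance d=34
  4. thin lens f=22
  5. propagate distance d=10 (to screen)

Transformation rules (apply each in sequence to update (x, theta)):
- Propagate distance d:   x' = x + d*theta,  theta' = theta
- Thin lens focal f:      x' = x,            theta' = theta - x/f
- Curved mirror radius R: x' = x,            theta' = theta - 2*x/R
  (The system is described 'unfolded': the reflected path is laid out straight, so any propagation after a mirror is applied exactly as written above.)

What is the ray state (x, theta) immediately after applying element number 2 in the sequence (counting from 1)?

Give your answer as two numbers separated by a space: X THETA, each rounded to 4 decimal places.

Initial: x=4.0000 theta=-0.1000
After 1 (propagate distance d=7): x=3.3000 theta=-0.1000
After 2 (thin lens f=46): x=3.3000 theta=-79/460 (≈-0.1717)
Rounded to 4 decimal places: x = 3.3000, theta = -0.1717

Answer: 3.3000 -0.1717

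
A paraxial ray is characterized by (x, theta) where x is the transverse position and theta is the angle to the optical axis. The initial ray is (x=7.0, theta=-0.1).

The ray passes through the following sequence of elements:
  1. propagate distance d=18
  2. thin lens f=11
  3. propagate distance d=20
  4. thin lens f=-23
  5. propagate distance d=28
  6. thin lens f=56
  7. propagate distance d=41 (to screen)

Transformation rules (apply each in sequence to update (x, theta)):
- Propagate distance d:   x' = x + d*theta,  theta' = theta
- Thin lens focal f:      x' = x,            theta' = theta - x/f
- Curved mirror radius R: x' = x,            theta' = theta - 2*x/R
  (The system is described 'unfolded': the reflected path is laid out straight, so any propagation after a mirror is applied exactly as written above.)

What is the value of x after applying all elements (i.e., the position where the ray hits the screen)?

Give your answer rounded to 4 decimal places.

Initial: x=7.0000 theta=-0.1000
After 1 (propagate distance d=18): x=5.2000 theta=-0.1000
After 2 (thin lens f=11): x=5.2000 theta=-63/110 (≈-0.5727)
After 3 (propagate distance d=20): x=-344/55 (≈-6.2545) theta=-63/110 (≈-0.5727)
After 4 (thin lens f=-23): x=-344/55 (≈-6.2545) theta=-2137/2530 (≈-0.8447)
After 5 (propagate distance d=28): x=-7566/253 (≈-29.9051) theta=-2137/2530 (≈-0.8447)
After 6 (thin lens f=56): x=-7566/253 (≈-29.9051) theta=-11003/35420 (≈-0.3106)
After 7 (propagate distance d=41 (to screen)): x=-1510363/35420 (≈-42.6415) theta=-11003/35420 (≈-0.3106)
Rounded to 4 decimal places: x = -42.6415

Answer: -42.6415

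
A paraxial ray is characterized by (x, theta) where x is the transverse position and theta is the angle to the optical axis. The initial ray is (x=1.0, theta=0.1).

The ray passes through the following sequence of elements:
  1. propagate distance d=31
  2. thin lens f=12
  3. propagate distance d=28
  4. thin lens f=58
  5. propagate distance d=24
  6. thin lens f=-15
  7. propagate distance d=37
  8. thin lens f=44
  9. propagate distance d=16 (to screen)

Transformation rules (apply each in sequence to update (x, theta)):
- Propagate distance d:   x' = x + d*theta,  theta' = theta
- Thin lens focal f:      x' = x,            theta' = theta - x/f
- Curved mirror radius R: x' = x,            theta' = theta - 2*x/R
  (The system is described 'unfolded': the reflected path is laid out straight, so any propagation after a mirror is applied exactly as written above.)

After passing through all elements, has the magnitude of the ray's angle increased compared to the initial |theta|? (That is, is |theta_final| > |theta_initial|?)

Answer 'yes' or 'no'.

Initial: x=1.0000 theta=0.1000
After 1 (propagate distance d=31): x=4.1000 theta=0.1000
After 2 (thin lens f=12): x=4.1000 theta=-29/120 (≈-0.2417)
After 3 (propagate distance d=28): x=-8/3 (≈-2.6667) theta=-29/120 (≈-0.2417)
After 4 (thin lens f=58): x=-8/3 (≈-2.6667) theta=-227/1160 (≈-0.1957)
After 5 (propagate distance d=24): x=-3203/435 (≈-7.3632) theta=-227/1160 (≈-0.1957)
After 6 (thin lens f=-15): x=-3203/435 (≈-7.3632) theta=-35839/52200 (≈-0.6866)
After 7 (propagate distance d=37): x=-1710403/52200 (≈-32.7663) theta=-35839/52200 (≈-0.6866)
After 8 (thin lens f=44): x=-1710403/52200 (≈-32.7663) theta=4603/79200 (≈0.0581)
After 9 (propagate distance d=16 (to screen)): x=-406233/12760 (≈-31.8364) theta=4603/79200 (≈0.0581)
|theta_initial|=0.1000 |theta_final|=4603/79200 (≈0.0581) -> not increased

Answer: no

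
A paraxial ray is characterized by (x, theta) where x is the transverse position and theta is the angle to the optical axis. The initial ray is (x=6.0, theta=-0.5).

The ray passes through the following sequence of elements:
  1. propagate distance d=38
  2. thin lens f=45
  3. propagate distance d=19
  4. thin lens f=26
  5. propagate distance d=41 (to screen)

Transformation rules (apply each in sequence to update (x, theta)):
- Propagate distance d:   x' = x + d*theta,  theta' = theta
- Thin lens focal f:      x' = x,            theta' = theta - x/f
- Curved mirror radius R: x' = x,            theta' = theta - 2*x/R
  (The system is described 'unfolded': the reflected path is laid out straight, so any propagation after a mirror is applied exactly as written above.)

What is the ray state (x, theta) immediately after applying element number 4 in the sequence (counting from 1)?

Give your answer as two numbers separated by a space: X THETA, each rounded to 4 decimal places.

Answer: -17.0111 0.4432

Derivation:
Initial: x=6.0000 theta=-0.5000
After 1 (propagate distance d=38): x=-13.0000 theta=-0.5000
After 2 (thin lens f=45): x=-13.0000 theta=-19/90 (≈-0.2111)
After 3 (propagate distance d=19): x=-1531/90 (≈-17.0111) theta=-19/90 (≈-0.2111)
After 4 (thin lens f=26): x=-1531/90 (≈-17.0111) theta=1037/2340 (≈0.4432)
Rounded to 4 decimal places: x = -17.0111, theta = 0.4432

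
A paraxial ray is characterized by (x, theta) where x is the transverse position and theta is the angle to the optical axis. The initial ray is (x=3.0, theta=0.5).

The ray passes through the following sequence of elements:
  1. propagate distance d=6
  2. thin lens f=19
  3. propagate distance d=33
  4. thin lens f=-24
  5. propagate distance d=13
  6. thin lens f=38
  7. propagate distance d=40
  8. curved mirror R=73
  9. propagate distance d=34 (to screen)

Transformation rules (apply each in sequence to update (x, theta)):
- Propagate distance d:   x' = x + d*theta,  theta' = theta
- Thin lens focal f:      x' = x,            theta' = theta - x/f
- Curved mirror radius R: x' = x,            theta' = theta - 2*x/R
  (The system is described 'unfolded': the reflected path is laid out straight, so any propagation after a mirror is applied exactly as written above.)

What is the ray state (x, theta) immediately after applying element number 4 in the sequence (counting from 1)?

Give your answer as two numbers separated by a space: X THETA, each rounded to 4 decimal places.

Initial: x=3.0000 theta=0.5000
After 1 (propagate distance d=6): x=6.0000 theta=0.5000
After 2 (thin lens f=19): x=6.0000 theta=7/38 (≈0.1842)
After 3 (propagate distance d=33): x=459/38 (≈12.0789) theta=7/38 (≈0.1842)
After 4 (thin lens f=-24): x=459/38 (≈12.0789) theta=0.6875
Rounded to 4 decimal places: x = 12.0789, theta = 0.6875

Answer: 12.0789 0.6875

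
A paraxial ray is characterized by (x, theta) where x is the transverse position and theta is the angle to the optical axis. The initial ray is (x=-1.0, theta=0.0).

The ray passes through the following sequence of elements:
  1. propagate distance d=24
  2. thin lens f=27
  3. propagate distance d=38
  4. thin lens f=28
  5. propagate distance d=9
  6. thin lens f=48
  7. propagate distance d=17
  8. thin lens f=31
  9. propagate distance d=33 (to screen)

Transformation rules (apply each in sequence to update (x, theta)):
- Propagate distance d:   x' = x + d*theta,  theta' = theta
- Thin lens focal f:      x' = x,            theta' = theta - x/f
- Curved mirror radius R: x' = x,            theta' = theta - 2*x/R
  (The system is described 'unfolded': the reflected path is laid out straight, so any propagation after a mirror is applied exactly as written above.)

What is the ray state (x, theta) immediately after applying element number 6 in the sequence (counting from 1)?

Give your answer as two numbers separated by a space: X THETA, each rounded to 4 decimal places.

Answer: 0.6098 0.0098

Derivation:
Initial: x=-1.0000 theta=0.0000
After 1 (propagate distance d=24): x=-1.0000 theta=0.0000
After 2 (thin lens f=27): x=-1.0000 theta=1/27 (≈0.0370)
After 3 (propagate distance d=38): x=11/27 (≈0.4074) theta=1/27 (≈0.0370)
After 4 (thin lens f=28): x=11/27 (≈0.4074) theta=17/756 (≈0.0225)
After 5 (propagate distance d=9): x=461/756 (≈0.6098) theta=17/756 (≈0.0225)
After 6 (thin lens f=48): x=461/756 (≈0.6098) theta=355/36288 (≈0.0098)
Rounded to 4 decimal places: x = 0.6098, theta = 0.0098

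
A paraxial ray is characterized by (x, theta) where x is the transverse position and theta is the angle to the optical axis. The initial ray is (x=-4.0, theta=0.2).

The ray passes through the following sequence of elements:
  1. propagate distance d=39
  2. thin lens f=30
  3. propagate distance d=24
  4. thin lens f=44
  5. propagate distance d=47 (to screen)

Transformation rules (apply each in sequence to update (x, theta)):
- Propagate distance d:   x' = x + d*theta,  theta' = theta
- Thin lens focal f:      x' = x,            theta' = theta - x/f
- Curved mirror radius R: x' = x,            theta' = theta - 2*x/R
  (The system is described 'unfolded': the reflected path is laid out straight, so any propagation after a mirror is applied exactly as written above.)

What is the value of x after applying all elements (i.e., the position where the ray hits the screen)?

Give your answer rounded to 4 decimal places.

Answer: 3.0676

Derivation:
Initial: x=-4.0000 theta=0.2000
After 1 (propagate distance d=39): x=3.8000 theta=0.2000
After 2 (thin lens f=30): x=3.8000 theta=11/150 (≈0.0733)
After 3 (propagate distance d=24): x=5.5600 theta=11/150 (≈0.0733)
After 4 (thin lens f=44): x=5.5600 theta=-7/132 (≈-0.0530)
After 5 (propagate distance d=47 (to screen)): x=10123/3300 (≈3.0676) theta=-7/132 (≈-0.0530)
Rounded to 4 decimal places: x = 3.0676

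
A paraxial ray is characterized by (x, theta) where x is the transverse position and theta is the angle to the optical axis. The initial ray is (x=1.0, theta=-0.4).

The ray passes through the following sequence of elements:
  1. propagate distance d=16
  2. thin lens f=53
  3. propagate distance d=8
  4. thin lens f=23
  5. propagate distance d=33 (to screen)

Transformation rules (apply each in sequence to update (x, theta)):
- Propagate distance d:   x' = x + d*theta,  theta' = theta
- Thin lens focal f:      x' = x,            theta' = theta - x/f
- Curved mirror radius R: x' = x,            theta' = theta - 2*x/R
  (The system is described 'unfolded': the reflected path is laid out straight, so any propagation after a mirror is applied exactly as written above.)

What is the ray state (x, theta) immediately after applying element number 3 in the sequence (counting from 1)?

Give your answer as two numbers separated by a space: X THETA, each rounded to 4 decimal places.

Initial: x=1.0000 theta=-0.4000
After 1 (propagate distance d=16): x=-5.4000 theta=-0.4000
After 2 (thin lens f=53): x=-5.4000 theta=-79/265 (≈-0.2981)
After 3 (propagate distance d=8): x=-2063/265 (≈-7.7849) theta=-79/265 (≈-0.2981)
Rounded to 4 decimal places: x = -7.7849, theta = -0.2981

Answer: -7.7849 -0.2981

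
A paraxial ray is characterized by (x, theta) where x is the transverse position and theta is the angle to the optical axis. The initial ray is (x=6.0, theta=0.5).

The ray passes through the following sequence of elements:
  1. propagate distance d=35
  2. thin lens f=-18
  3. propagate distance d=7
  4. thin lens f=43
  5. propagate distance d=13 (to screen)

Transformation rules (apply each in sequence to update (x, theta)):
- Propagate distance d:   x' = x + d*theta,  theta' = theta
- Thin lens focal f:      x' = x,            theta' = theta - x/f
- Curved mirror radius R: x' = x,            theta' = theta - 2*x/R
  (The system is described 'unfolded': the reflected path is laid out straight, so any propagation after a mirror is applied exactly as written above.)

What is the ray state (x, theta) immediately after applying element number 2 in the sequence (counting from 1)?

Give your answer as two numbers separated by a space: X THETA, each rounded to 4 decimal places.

Answer: 23.5000 1.8056

Derivation:
Initial: x=6.0000 theta=0.5000
After 1 (propagate distance d=35): x=23.5000 theta=0.5000
After 2 (thin lens f=-18): x=23.5000 theta=65/36 (≈1.8056)
Rounded to 4 decimal places: x = 23.5000, theta = 1.8056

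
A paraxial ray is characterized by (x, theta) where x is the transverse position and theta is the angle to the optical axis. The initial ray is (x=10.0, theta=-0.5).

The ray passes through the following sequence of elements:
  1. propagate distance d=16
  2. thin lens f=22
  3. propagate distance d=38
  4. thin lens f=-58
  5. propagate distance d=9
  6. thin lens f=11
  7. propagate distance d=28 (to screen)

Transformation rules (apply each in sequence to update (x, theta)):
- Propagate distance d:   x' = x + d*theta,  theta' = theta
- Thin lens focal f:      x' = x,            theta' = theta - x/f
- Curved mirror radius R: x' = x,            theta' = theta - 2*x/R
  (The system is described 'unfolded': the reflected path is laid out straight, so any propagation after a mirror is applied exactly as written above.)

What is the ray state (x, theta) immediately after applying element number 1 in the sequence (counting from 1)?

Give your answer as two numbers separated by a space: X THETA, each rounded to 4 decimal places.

Answer: 2.0000 -0.5000

Derivation:
Initial: x=10.0000 theta=-0.5000
After 1 (propagate distance d=16): x=2.0000 theta=-0.5000
Rounded to 4 decimal places: x = 2.0000, theta = -0.5000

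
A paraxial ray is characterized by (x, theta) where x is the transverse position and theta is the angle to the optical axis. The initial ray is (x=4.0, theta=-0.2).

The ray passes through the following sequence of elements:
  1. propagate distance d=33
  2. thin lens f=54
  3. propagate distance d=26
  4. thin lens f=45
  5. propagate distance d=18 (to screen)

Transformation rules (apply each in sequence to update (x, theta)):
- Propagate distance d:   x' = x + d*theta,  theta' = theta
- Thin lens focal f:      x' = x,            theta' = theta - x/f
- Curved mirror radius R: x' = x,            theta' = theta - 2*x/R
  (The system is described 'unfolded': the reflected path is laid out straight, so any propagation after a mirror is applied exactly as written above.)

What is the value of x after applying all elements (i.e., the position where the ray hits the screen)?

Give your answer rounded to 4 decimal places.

Initial: x=4.0000 theta=-0.2000
After 1 (propagate distance d=33): x=-2.6000 theta=-0.2000
After 2 (thin lens f=54): x=-2.6000 theta=-41/270 (≈-0.1519)
After 3 (propagate distance d=26): x=-884/135 (≈-6.5481) theta=-41/270 (≈-0.1519)
After 4 (thin lens f=45): x=-884/135 (≈-6.5481) theta=-77/12150 (≈-0.0063)
After 5 (propagate distance d=18 (to screen)): x=-1499/225 (≈-6.6622) theta=-77/12150 (≈-0.0063)
Rounded to 4 decimal places: x = -6.6622

Answer: -6.6622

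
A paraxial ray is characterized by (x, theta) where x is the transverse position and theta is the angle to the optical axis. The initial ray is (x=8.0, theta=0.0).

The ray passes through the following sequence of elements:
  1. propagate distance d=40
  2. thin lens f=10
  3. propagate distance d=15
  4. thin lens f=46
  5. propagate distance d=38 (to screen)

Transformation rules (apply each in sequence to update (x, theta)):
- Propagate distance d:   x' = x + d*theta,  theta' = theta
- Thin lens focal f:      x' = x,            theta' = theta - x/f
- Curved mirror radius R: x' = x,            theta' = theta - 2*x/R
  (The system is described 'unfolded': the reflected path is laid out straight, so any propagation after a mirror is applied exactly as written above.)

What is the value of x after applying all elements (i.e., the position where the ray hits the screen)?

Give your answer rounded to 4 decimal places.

Initial: x=8.0000 theta=0.0000
After 1 (propagate distance d=40): x=8.0000 theta=0.0000
After 2 (thin lens f=10): x=8.0000 theta=-0.8000
After 3 (propagate distance d=15): x=-4.0000 theta=-0.8000
After 4 (thin lens f=46): x=-4.0000 theta=-82/115 (≈-0.7130)
After 5 (propagate distance d=38 (to screen)): x=-3576/115 (≈-31.0957) theta=-82/115 (≈-0.7130)
Rounded to 4 decimal places: x = -31.0957

Answer: -31.0957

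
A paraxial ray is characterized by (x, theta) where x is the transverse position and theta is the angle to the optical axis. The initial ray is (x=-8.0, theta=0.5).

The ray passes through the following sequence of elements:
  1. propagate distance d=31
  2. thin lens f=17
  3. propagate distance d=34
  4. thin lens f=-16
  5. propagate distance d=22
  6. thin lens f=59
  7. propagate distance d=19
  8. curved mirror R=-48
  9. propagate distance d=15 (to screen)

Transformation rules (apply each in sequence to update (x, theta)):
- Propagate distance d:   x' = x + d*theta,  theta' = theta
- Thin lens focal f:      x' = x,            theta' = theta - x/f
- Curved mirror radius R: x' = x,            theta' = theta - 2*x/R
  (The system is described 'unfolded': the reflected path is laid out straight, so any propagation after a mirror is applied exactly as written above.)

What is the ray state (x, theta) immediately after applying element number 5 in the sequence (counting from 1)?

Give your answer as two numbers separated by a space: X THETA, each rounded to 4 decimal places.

Answer: 23.8566 0.6526

Derivation:
Initial: x=-8.0000 theta=0.5000
After 1 (propagate distance d=31): x=7.5000 theta=0.5000
After 2 (thin lens f=17): x=7.5000 theta=1/17 (≈0.0588)
After 3 (propagate distance d=34): x=9.5000 theta=1/17 (≈0.0588)
After 4 (thin lens f=-16): x=9.5000 theta=355/544 (≈0.6526)
After 5 (propagate distance d=22): x=6489/272 (≈23.8566) theta=355/544 (≈0.6526)
Rounded to 4 decimal places: x = 23.8566, theta = 0.6526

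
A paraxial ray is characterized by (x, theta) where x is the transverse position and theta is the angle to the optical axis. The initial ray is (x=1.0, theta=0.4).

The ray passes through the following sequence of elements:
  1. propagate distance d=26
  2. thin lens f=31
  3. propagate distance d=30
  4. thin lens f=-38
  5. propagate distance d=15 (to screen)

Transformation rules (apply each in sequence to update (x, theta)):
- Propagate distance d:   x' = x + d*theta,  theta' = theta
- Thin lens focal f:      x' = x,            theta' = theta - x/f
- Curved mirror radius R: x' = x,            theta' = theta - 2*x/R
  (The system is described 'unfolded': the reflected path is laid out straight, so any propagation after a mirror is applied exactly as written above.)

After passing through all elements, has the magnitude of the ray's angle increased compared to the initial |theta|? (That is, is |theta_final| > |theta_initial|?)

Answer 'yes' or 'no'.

Initial: x=1.0000 theta=0.4000
After 1 (propagate distance d=26): x=11.4000 theta=0.4000
After 2 (thin lens f=31): x=11.4000 theta=1/31 (≈0.0323)
After 3 (propagate distance d=30): x=1917/155 (≈12.3677) theta=1/31 (≈0.0323)
After 4 (thin lens f=-38): x=1917/155 (≈12.3677) theta=2107/5890 (≈0.3577)
After 5 (propagate distance d=15 (to screen)): x=104451/5890 (≈17.7336) theta=2107/5890 (≈0.3577)
|theta_initial|=0.4000 |theta_final|=2107/5890 (≈0.3577) -> not increased

Answer: no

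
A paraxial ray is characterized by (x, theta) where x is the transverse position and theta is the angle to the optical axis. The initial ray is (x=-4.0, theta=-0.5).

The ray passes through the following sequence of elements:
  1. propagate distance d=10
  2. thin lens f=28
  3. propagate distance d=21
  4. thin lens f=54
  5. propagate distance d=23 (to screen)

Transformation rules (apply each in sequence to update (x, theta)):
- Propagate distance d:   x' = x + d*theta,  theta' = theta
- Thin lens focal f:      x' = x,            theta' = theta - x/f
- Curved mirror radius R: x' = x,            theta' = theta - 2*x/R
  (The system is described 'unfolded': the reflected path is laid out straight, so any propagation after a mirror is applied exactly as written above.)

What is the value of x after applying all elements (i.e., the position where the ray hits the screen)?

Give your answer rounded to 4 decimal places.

Initial: x=-4.0000 theta=-0.5000
After 1 (propagate distance d=10): x=-9.0000 theta=-0.5000
After 2 (thin lens f=28): x=-9.0000 theta=-5/28 (≈-0.1786)
After 3 (propagate distance d=21): x=-12.7500 theta=-5/28 (≈-0.1786)
After 4 (thin lens f=54): x=-12.7500 theta=29/504 (≈0.0575)
After 5 (propagate distance d=23 (to screen)): x=-5759/504 (≈-11.4266) theta=29/504 (≈0.0575)
Rounded to 4 decimal places: x = -11.4266

Answer: -11.4266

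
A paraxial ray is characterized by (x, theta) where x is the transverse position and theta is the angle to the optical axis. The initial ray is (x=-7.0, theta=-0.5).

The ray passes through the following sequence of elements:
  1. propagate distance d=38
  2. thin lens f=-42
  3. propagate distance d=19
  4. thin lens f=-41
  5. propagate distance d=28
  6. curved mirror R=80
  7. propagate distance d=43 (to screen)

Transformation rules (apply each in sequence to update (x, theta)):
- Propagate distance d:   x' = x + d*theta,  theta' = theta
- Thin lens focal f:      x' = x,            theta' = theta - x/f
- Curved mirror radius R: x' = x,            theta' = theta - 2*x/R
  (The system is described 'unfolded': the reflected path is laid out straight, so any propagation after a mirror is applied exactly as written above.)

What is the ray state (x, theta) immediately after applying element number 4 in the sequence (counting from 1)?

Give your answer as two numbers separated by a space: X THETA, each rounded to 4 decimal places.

Answer: -47.2619 -2.2718

Derivation:
Initial: x=-7.0000 theta=-0.5000
After 1 (propagate distance d=38): x=-26.0000 theta=-0.5000
After 2 (thin lens f=-42): x=-26.0000 theta=-47/42 (≈-1.1190)
After 3 (propagate distance d=19): x=-1985/42 (≈-47.2619) theta=-47/42 (≈-1.1190)
After 4 (thin lens f=-41): x=-1985/42 (≈-47.2619) theta=-652/287 (≈-2.2718)
Rounded to 4 decimal places: x = -47.2619, theta = -2.2718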